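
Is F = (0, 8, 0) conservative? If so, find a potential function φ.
Yes, F is conservative. φ = 8*y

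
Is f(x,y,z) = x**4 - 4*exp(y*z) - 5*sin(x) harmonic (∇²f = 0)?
No, ∇²f = 12*x**2 - 4*y**2*exp(y*z) - 4*z**2*exp(y*z) + 5*sin(x)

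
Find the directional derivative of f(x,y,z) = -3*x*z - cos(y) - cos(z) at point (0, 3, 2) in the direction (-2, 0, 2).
sqrt(2)*(sin(2) + 6)/2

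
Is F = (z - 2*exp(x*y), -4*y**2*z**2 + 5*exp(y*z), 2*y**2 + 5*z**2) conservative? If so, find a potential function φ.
No, ∇×F = (y*(8*y*z - 5*exp(y*z) + 4), 1, 2*x*exp(x*y)) ≠ 0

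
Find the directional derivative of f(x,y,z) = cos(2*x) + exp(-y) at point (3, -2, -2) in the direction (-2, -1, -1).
sqrt(6)*(4*sin(6) + exp(2))/6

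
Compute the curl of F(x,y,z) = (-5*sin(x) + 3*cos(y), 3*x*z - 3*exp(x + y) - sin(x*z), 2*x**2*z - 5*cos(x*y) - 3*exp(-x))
(x*(5*sin(x*y) + cos(x*z) - 3), -4*x*z - 5*y*sin(x*y) - 3*exp(-x), -z*cos(x*z) + 3*z - 3*exp(x + y) + 3*sin(y))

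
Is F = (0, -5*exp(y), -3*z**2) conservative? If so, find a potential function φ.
Yes, F is conservative. φ = -z**3 - 5*exp(y)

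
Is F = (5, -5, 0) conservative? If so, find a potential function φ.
Yes, F is conservative. φ = 5*x - 5*y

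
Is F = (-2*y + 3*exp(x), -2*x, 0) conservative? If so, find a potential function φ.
Yes, F is conservative. φ = -2*x*y + 3*exp(x)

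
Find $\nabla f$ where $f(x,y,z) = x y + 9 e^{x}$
(y + 9*exp(x), x, 0)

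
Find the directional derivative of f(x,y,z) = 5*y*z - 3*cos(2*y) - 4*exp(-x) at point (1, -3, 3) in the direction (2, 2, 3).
sqrt(17)*(-3*E*(4*sin(6) + 5) + 8)*exp(-1)/17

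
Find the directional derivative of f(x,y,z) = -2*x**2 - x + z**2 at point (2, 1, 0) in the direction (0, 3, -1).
0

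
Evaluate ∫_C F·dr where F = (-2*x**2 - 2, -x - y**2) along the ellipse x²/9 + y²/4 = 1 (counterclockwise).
-6*pi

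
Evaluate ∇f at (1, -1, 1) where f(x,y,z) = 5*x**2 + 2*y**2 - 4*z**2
(10, -4, -8)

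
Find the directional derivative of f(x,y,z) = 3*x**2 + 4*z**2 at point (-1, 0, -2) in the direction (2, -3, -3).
18*sqrt(22)/11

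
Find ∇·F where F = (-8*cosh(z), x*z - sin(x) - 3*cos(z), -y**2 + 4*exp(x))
0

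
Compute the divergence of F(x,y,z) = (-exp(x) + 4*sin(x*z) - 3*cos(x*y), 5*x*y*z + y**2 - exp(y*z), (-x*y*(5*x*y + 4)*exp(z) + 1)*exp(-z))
5*x*z + 3*y*sin(x*y) + 2*y - z*exp(y*z) + 4*z*cos(x*z) - exp(x) - exp(-z)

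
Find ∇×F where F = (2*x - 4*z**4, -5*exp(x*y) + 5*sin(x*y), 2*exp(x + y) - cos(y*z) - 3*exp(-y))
(z*sin(y*z) + 2*exp(x + y) + 3*exp(-y), -16*z**3 - 2*exp(x + y), 5*y*(-exp(x*y) + cos(x*y)))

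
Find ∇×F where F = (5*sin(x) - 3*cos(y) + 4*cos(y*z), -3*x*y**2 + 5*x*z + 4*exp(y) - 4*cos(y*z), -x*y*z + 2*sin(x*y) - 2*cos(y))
(-x*z + 2*x*cos(x*y) - 5*x - 4*y*sin(y*z) + 2*sin(y), y*(z - 4*sin(y*z) - 2*cos(x*y)), -3*y**2 + 4*z*sin(y*z) + 5*z - 3*sin(y))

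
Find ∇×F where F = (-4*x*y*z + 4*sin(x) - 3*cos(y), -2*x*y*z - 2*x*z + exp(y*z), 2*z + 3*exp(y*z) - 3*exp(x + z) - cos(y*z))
(2*x*y + 2*x - y*exp(y*z) + 3*z*exp(y*z) + z*sin(y*z), -4*x*y + 3*exp(x + z), 4*x*z - 2*y*z - 2*z - 3*sin(y))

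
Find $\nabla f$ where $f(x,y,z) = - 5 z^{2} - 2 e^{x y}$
(-2*y*exp(x*y), -2*x*exp(x*y), -10*z)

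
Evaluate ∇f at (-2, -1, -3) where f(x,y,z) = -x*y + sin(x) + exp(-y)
(cos(2) + 1, 2 - E, 0)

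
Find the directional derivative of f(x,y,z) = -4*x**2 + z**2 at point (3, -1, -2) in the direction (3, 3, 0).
-12*sqrt(2)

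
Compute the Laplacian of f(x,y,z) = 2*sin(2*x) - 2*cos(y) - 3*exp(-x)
-8*sin(2*x) + 2*cos(y) - 3*exp(-x)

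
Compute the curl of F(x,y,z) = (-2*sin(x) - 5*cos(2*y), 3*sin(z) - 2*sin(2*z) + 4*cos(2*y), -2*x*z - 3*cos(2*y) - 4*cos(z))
(6*sin(2*y) - 3*cos(z) + 4*cos(2*z), 2*z, -10*sin(2*y))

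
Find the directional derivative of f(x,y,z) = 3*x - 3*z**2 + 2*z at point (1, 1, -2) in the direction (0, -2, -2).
-7*sqrt(2)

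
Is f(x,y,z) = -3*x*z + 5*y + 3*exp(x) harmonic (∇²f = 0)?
No, ∇²f = 3*exp(x)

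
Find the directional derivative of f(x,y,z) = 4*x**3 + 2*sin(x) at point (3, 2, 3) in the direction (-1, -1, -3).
-2*sqrt(11)*(cos(3) + 54)/11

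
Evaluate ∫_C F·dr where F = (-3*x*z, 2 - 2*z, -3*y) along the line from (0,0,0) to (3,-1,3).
-43/2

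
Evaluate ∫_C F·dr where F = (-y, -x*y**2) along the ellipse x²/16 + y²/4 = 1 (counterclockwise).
0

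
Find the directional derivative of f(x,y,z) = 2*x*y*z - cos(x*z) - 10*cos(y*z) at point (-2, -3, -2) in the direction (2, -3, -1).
sqrt(14)*(45*sin(6) - 6 - sin(4))/7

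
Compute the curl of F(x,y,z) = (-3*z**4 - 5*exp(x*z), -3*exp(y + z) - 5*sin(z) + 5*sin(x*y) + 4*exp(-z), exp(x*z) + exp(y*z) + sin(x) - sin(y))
(z*exp(y*z) + 3*exp(y + z) - cos(y) + 5*cos(z) + 4*exp(-z), -5*x*exp(x*z) - 12*z**3 - z*exp(x*z) - cos(x), 5*y*cos(x*y))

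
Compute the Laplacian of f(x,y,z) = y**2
2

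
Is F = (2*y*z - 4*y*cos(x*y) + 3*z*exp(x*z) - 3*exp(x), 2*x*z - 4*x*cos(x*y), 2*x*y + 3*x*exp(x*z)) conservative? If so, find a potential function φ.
Yes, F is conservative. φ = 2*x*y*z - 3*exp(x) + 3*exp(x*z) - 4*sin(x*y)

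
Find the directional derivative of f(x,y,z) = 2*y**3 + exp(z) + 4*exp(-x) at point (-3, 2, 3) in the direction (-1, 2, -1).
sqrt(6)*(16 + exp(3))/2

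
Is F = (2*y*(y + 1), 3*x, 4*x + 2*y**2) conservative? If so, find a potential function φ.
No, ∇×F = (4*y, -4, 1 - 4*y) ≠ 0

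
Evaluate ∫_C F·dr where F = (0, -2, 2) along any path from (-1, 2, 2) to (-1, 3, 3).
0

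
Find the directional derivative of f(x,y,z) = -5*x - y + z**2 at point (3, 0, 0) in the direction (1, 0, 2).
-sqrt(5)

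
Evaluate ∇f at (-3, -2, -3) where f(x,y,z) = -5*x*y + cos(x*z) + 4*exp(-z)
(3*sin(9) + 10, 15, -4*exp(3) + 3*sin(9))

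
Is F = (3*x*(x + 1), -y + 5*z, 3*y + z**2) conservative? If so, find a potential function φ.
No, ∇×F = (-2, 0, 0) ≠ 0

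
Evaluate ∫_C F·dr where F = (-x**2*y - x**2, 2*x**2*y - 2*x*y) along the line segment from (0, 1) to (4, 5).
16/3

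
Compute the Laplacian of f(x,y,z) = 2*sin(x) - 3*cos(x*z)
3*x**2*cos(x*z) + 3*z**2*cos(x*z) - 2*sin(x)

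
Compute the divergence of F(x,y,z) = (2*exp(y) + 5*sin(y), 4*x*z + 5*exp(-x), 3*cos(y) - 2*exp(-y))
0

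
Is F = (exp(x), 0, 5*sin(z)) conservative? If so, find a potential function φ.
Yes, F is conservative. φ = exp(x) - 5*cos(z)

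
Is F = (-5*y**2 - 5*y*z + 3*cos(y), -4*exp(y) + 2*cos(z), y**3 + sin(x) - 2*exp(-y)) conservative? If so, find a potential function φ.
No, ∇×F = (3*y**2 + 2*sin(z) + 2*exp(-y), -5*y - cos(x), 10*y + 5*z + 3*sin(y)) ≠ 0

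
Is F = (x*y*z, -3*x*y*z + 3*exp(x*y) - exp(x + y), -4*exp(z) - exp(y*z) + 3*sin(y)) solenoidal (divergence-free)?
No, ∇·F = -3*x*z + 3*x*exp(x*y) + y*z - y*exp(y*z) - 4*exp(z) - exp(x + y)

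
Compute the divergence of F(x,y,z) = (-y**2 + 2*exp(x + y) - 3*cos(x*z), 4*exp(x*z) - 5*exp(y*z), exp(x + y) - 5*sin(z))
-5*z*exp(y*z) + 3*z*sin(x*z) + 2*exp(x + y) - 5*cos(z)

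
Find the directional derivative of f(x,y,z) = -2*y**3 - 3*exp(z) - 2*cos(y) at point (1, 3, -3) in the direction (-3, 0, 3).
-3*sqrt(2)*exp(-3)/2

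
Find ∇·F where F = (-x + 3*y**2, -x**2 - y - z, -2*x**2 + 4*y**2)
-2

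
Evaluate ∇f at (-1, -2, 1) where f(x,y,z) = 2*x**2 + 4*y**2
(-4, -16, 0)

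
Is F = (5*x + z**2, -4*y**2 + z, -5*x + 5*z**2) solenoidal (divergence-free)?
No, ∇·F = -8*y + 10*z + 5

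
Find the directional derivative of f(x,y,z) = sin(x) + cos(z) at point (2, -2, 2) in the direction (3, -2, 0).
3*sqrt(13)*cos(2)/13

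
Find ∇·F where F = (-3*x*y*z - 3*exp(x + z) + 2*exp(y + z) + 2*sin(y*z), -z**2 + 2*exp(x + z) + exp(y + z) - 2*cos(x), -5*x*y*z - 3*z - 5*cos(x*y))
-5*x*y - 3*y*z - 3*exp(x + z) + exp(y + z) - 3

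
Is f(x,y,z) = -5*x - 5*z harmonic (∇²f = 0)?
Yes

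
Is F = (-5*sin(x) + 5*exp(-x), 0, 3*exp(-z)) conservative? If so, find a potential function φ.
Yes, F is conservative. φ = 5*cos(x) - 3*exp(-z) - 5*exp(-x)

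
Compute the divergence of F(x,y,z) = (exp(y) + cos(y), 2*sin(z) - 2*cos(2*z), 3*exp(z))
3*exp(z)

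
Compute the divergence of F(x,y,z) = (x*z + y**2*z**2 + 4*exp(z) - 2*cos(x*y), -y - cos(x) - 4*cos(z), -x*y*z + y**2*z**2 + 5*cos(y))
-x*y + 2*y**2*z + 2*y*sin(x*y) + z - 1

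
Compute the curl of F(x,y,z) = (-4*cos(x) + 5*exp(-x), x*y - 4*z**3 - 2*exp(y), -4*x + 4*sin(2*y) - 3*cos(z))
(12*z**2 + 8*cos(2*y), 4, y)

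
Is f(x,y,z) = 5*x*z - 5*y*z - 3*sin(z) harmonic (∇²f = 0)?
No, ∇²f = 3*sin(z)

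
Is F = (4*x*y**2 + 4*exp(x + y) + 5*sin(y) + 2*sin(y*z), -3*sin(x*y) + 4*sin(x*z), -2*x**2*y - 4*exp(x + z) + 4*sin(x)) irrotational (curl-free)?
No, ∇×F = (-2*x*(x + 2*cos(x*z)), 4*x*y + 2*y*cos(y*z) + 4*exp(x + z) - 4*cos(x), -8*x*y - 3*y*cos(x*y) + 4*z*cos(x*z) - 2*z*cos(y*z) - 4*exp(x + y) - 5*cos(y))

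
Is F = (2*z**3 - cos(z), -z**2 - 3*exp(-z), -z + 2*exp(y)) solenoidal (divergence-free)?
No, ∇·F = -1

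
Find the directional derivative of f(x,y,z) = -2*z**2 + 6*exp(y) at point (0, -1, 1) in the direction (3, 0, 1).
-2*sqrt(10)/5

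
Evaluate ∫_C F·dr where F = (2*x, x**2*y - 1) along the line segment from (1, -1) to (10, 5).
834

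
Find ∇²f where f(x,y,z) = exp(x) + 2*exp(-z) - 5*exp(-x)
exp(x) + 2*exp(-z) - 5*exp(-x)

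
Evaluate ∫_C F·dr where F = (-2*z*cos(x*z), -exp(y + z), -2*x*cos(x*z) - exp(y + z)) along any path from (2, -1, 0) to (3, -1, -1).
-exp(-2) + 2*sin(3) + exp(-1)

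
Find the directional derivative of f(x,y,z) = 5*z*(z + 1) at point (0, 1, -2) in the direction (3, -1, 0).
0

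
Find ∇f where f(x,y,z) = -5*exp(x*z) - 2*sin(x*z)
(-z*(5*exp(x*z) + 2*cos(x*z)), 0, -x*(5*exp(x*z) + 2*cos(x*z)))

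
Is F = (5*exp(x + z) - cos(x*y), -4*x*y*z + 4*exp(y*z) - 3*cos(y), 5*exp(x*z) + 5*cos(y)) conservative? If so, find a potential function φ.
No, ∇×F = (4*x*y - 4*y*exp(y*z) - 5*sin(y), -5*z*exp(x*z) + 5*exp(x + z), -x*sin(x*y) - 4*y*z) ≠ 0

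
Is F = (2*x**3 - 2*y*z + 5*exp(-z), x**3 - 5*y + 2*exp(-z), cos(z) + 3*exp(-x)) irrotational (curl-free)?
No, ∇×F = (2*exp(-z), -2*y - 5*exp(-z) + 3*exp(-x), 3*x**2 + 2*z)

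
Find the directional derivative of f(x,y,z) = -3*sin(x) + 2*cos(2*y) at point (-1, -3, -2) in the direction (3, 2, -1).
sqrt(14)*(-9*cos(1) + 8*sin(6))/14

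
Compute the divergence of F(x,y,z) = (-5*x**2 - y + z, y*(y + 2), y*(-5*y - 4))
-10*x + 2*y + 2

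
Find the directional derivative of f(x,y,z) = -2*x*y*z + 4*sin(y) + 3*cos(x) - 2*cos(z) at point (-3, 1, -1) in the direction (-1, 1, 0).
sqrt(2)*(-8 - 3*sin(3) + 4*cos(1))/2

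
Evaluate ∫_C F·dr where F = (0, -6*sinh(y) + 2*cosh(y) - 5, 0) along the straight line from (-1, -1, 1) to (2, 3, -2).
-6*cosh(3) - 20 + 2*sinh(1) + 6*cosh(1) + 2*sinh(3)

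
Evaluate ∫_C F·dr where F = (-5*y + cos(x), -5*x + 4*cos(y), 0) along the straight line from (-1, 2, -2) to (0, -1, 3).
-10 - 4*sin(2) - 3*sin(1)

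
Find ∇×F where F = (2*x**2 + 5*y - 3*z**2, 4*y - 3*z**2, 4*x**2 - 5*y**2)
(-10*y + 6*z, -8*x - 6*z, -5)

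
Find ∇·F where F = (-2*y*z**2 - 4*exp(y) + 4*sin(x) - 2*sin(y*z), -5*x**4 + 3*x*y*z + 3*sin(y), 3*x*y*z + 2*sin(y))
3*x*y + 3*x*z + 4*cos(x) + 3*cos(y)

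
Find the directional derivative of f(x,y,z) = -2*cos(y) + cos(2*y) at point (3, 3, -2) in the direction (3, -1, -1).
2*sqrt(11)*(sin(6) - sin(3))/11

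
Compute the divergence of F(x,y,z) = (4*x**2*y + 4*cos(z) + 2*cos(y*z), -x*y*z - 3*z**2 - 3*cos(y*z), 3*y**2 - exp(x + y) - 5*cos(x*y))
8*x*y - x*z + 3*z*sin(y*z)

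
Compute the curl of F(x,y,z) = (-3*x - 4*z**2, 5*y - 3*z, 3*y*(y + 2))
(6*y + 9, -8*z, 0)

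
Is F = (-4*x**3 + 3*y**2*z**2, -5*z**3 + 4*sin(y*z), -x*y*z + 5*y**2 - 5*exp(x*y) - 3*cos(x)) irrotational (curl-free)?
No, ∇×F = (-x*z - 5*x*exp(x*y) - 4*y*cos(y*z) + 10*y + 15*z**2, 6*y**2*z + y*z + 5*y*exp(x*y) - 3*sin(x), -6*y*z**2)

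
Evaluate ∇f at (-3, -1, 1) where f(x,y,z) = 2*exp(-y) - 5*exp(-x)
(5*exp(3), -2*E, 0)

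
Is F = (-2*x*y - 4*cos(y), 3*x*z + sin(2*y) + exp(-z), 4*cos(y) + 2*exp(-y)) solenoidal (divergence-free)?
No, ∇·F = -2*y + 2*cos(2*y)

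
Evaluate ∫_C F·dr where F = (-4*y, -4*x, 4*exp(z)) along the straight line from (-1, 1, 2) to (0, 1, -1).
-4*exp(2) - 4 + 4*exp(-1)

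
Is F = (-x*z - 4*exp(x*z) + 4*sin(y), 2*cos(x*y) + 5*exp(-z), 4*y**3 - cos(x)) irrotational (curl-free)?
No, ∇×F = (12*y**2 + 5*exp(-z), -4*x*exp(x*z) - x - sin(x), -2*y*sin(x*y) - 4*cos(y))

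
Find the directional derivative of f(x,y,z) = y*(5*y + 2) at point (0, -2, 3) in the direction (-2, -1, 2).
6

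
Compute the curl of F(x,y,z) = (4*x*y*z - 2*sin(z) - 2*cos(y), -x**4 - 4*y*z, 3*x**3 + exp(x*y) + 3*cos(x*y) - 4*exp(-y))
(x*exp(x*y) - 3*x*sin(x*y) + 4*y + 4*exp(-y), -9*x**2 + 4*x*y - y*exp(x*y) + 3*y*sin(x*y) - 2*cos(z), -4*x**3 - 4*x*z - 2*sin(y))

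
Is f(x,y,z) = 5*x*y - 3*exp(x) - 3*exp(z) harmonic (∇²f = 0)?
No, ∇²f = -3*exp(x) - 3*exp(z)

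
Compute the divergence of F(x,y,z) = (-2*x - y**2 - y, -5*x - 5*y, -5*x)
-7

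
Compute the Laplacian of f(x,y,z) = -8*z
0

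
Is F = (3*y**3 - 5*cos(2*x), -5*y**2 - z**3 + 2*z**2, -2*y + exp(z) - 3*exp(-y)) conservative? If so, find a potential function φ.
No, ∇×F = (3*z**2 - 4*z - 2 + 3*exp(-y), 0, -9*y**2) ≠ 0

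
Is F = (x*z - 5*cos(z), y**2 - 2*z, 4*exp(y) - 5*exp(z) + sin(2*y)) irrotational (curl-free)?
No, ∇×F = (4*exp(y) + 2*cos(2*y) + 2, x + 5*sin(z), 0)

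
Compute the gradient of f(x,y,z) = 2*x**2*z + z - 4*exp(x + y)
(4*x*z - 4*exp(x + y), -4*exp(x + y), 2*x**2 + 1)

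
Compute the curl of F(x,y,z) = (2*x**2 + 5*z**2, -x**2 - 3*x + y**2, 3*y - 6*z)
(3, 10*z, -2*x - 3)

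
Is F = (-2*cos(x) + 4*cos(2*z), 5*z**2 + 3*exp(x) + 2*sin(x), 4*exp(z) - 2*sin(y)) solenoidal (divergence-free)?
No, ∇·F = 4*exp(z) + 2*sin(x)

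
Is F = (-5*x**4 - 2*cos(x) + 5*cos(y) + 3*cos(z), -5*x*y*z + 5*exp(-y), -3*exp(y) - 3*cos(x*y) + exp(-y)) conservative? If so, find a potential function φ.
No, ∇×F = (5*x*y + 3*x*sin(x*y) - 3*exp(y) - exp(-y), -3*y*sin(x*y) - 3*sin(z), -5*y*z + 5*sin(y)) ≠ 0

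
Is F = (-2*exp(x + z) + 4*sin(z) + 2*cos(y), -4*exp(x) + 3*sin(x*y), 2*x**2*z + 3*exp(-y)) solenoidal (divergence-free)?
No, ∇·F = 2*x**2 + 3*x*cos(x*y) - 2*exp(x + z)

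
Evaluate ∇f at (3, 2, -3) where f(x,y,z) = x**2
(6, 0, 0)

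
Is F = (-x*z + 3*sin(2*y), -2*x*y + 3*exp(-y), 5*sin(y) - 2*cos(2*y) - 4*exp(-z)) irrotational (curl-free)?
No, ∇×F = ((8*sin(y) + 5)*cos(y), -x, -2*y - 6*cos(2*y))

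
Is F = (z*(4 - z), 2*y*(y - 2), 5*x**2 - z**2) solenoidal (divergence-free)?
No, ∇·F = 4*y - 2*z - 4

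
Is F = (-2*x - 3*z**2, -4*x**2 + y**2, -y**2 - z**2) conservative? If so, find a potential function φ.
No, ∇×F = (-2*y, -6*z, -8*x) ≠ 0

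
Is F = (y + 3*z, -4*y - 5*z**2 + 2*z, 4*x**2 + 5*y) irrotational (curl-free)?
No, ∇×F = (10*z + 3, 3 - 8*x, -1)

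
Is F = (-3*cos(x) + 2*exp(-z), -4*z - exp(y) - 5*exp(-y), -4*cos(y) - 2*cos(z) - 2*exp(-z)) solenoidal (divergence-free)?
No, ∇·F = -exp(y) + 3*sin(x) + 2*sin(z) + 2*exp(-z) + 5*exp(-y)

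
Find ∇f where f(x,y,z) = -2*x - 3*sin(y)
(-2, -3*cos(y), 0)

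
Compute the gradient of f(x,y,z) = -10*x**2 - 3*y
(-20*x, -3, 0)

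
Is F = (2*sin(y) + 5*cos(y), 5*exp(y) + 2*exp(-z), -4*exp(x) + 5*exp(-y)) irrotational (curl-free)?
No, ∇×F = (2*exp(-z) - 5*exp(-y), 4*exp(x), 5*sin(y) - 2*cos(y))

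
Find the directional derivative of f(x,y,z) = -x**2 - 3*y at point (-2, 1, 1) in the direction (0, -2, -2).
3*sqrt(2)/2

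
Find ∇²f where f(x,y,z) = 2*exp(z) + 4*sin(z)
2*exp(z) - 4*sin(z)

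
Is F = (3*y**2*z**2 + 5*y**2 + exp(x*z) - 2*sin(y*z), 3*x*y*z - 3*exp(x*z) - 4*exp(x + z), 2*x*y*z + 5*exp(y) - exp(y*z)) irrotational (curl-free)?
No, ∇×F = (-3*x*y + 2*x*z + 3*x*exp(x*z) - z*exp(y*z) + 5*exp(y) + 4*exp(x + z), x*exp(x*z) + 6*y**2*z - 2*y*z - 2*y*cos(y*z), -6*y*z**2 + 3*y*z - 10*y - 3*z*exp(x*z) + 2*z*cos(y*z) - 4*exp(x + z))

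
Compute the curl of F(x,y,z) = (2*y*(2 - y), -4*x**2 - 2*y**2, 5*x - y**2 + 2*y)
(2 - 2*y, -5, -8*x + 4*y - 4)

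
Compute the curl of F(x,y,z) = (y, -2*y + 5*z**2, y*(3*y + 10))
(6*y - 10*z + 10, 0, -1)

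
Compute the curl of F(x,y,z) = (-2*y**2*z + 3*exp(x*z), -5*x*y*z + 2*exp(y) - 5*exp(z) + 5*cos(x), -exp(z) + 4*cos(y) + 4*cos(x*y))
(5*x*y - 4*x*sin(x*y) + 5*exp(z) - 4*sin(y), 3*x*exp(x*z) - 2*y**2 + 4*y*sin(x*y), -y*z - 5*sin(x))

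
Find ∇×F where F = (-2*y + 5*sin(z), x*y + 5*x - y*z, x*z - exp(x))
(y, -z + exp(x) + 5*cos(z), y + 7)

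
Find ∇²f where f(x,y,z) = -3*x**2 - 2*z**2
-10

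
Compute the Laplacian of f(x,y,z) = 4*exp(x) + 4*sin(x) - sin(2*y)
4*exp(x) - 4*sin(x) + 4*sin(2*y)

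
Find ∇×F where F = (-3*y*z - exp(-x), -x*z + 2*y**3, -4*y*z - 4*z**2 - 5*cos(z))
(x - 4*z, -3*y, 2*z)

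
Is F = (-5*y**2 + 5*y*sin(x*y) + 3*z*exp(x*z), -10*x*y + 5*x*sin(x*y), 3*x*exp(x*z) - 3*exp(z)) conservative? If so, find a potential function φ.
Yes, F is conservative. φ = -5*x*y**2 - 3*exp(z) + 3*exp(x*z) - 5*cos(x*y)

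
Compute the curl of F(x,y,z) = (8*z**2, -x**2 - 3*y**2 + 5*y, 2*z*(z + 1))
(0, 16*z, -2*x)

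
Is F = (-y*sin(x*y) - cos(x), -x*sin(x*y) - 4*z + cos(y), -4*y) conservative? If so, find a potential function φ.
Yes, F is conservative. φ = -4*y*z - sin(x) + sin(y) + cos(x*y)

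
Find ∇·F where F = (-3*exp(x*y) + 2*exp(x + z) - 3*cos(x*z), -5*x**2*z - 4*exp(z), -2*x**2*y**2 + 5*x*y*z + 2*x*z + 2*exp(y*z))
5*x*y + 2*x - 3*y*exp(x*y) + 2*y*exp(y*z) + 3*z*sin(x*z) + 2*exp(x + z)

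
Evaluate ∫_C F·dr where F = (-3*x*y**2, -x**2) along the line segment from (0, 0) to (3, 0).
0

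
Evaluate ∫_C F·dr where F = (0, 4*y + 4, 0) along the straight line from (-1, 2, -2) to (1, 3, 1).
14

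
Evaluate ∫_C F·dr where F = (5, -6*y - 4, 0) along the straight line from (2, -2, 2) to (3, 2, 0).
-11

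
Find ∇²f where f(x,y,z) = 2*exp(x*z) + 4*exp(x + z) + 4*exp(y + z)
2*x**2*exp(x*z) + 2*z**2*exp(x*z) + 8*exp(x + z) + 8*exp(y + z)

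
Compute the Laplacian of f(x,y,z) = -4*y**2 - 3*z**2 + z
-14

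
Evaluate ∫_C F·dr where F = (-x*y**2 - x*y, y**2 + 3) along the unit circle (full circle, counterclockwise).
0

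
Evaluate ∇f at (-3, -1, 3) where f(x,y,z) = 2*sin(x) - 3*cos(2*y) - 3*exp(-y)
(2*cos(3), -6*sin(2) + 3*E, 0)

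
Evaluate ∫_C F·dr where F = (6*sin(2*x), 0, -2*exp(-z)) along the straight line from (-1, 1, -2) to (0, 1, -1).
-2*exp(2) - 3 + 3*cos(2) + 2*E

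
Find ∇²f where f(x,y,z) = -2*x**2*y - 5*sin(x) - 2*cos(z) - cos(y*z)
y**2*cos(y*z) - 4*y + z**2*cos(y*z) + 5*sin(x) + 2*cos(z)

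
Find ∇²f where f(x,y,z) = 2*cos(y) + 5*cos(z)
-2*cos(y) - 5*cos(z)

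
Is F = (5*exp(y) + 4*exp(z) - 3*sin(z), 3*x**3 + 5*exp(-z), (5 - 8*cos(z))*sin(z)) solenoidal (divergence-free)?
No, ∇·F = 5*cos(z) - 8*cos(2*z)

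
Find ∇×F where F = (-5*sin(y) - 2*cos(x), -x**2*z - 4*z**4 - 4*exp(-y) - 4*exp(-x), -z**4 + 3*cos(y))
(x**2 + 16*z**3 - 3*sin(y), 0, -2*x*z + 5*cos(y) + 4*exp(-x))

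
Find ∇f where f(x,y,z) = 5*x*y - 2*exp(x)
(5*y - 2*exp(x), 5*x, 0)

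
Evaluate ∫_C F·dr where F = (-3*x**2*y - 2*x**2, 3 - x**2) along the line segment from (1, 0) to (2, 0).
-14/3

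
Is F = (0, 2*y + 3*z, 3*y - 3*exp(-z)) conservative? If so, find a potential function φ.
Yes, F is conservative. φ = y**2 + 3*y*z + 3*exp(-z)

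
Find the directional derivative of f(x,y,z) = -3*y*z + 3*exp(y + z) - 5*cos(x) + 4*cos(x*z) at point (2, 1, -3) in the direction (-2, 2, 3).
sqrt(17)*(48*exp(2)*sin(6) - 10*exp(2)*sin(2) + 15 + 9*exp(2))*exp(-2)/17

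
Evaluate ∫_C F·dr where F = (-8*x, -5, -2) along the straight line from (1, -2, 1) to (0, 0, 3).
-10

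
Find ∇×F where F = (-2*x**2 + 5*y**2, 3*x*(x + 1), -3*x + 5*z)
(0, 3, 6*x - 10*y + 3)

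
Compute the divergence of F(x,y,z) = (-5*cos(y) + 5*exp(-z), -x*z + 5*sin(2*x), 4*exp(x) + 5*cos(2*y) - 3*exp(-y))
0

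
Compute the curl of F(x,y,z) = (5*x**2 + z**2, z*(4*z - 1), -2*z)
(1 - 8*z, 2*z, 0)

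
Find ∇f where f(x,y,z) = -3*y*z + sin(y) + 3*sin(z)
(0, -3*z + cos(y), -3*y + 3*cos(z))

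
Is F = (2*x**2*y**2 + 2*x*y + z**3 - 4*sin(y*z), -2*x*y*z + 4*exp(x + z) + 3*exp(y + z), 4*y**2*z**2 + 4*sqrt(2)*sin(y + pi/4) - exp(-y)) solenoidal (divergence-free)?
No, ∇·F = 4*x*y**2 - 2*x*z + 8*y**2*z + 2*y + 3*exp(y + z)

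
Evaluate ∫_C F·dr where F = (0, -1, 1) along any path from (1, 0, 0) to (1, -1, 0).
1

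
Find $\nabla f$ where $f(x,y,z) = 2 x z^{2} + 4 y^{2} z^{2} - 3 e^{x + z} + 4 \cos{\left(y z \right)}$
(2*z**2 - 3*exp(x + z), 4*z*(2*y*z - sin(y*z)), 4*x*z + 8*y**2*z - 4*y*sin(y*z) - 3*exp(x + z))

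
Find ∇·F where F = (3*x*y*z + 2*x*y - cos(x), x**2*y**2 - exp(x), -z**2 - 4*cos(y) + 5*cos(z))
2*x**2*y + 3*y*z + 2*y - 2*z + sin(x) - 5*sin(z)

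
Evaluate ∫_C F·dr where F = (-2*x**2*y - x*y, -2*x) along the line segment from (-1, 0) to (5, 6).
-474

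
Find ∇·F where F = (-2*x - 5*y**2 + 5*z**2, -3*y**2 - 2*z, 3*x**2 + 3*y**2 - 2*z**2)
-6*y - 4*z - 2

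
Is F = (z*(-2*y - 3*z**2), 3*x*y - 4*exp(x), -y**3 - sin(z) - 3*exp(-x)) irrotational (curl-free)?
No, ∇×F = (-3*y**2, -2*y - 9*z**2 - 3*exp(-x), 3*y + 2*z - 4*exp(x))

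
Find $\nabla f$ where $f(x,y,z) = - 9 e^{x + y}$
(-9*exp(x + y), -9*exp(x + y), 0)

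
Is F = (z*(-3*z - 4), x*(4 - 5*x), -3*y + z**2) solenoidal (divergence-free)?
No, ∇·F = 2*z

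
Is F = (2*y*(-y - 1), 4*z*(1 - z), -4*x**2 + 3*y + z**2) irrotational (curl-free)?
No, ∇×F = (8*z - 1, 8*x, 4*y + 2)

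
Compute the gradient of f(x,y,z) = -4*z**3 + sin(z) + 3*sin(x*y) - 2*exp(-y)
(3*y*cos(x*y), 3*x*cos(x*y) + 2*exp(-y), -12*z**2 + cos(z))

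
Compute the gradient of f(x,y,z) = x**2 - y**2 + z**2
(2*x, -2*y, 2*z)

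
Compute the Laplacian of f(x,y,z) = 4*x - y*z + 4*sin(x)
-4*sin(x)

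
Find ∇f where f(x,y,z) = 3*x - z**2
(3, 0, -2*z)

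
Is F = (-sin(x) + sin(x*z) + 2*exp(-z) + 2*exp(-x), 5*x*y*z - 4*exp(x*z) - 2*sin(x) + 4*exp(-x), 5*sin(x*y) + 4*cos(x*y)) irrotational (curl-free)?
No, ∇×F = (x*(-5*y + 4*exp(x*z) - 4*sin(x*y) + 5*cos(x*y)), x*cos(x*z) + 4*y*sin(x*y) - 5*y*cos(x*y) - 2*exp(-z), 5*y*z - 4*z*exp(x*z) - 2*cos(x) - 4*exp(-x))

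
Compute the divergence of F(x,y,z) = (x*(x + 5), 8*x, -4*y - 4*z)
2*x + 1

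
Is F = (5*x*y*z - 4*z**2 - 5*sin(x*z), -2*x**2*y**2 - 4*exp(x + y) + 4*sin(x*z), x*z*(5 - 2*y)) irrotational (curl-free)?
No, ∇×F = (-2*x*(z + 2*cos(x*z)), 5*x*y - 5*x*cos(x*z) + 2*y*z - 13*z, -4*x*y**2 - 5*x*z + 4*z*cos(x*z) - 4*exp(x + y))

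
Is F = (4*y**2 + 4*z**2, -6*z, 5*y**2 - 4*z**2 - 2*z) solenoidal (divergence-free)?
No, ∇·F = -8*z - 2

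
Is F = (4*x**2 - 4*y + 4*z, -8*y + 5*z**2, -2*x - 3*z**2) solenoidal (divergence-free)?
No, ∇·F = 8*x - 6*z - 8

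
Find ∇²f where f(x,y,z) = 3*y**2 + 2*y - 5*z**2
-4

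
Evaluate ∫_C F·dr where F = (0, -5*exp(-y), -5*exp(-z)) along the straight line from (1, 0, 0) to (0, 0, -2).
-5 + 5*exp(2)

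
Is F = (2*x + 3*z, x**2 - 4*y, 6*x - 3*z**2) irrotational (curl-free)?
No, ∇×F = (0, -3, 2*x)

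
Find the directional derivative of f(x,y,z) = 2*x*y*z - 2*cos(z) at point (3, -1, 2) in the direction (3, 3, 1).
2*sqrt(19)*(sin(2) + 9)/19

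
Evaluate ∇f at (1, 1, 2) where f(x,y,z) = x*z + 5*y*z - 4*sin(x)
(2 - 4*cos(1), 10, 6)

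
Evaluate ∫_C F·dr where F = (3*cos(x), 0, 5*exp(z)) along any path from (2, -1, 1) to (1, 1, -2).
-5*E - 3*sin(2) + 5*exp(-2) + 3*sin(1)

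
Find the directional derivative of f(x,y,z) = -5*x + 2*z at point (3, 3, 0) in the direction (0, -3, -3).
-sqrt(2)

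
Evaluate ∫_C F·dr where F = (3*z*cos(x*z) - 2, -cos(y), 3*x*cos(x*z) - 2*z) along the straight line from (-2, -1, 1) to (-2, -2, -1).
-sin(1) + 7*sin(2)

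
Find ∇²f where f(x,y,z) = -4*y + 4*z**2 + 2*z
8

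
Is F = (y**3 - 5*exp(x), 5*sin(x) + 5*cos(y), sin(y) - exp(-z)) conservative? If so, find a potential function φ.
No, ∇×F = (cos(y), 0, -3*y**2 + 5*cos(x)) ≠ 0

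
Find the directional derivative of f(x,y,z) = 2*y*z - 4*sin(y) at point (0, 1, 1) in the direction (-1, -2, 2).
8*cos(1)/3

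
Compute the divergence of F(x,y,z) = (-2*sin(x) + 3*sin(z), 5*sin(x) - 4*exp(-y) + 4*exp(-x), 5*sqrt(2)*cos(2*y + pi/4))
-2*cos(x) + 4*exp(-y)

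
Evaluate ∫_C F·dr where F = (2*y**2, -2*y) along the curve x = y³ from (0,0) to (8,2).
172/5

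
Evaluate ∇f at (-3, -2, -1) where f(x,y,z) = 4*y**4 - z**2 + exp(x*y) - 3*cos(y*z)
(-2*exp(6), -3*exp(6) - 128 - 3*sin(2), 2 - 6*sin(2))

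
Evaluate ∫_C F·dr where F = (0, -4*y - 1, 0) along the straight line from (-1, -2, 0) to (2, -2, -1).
0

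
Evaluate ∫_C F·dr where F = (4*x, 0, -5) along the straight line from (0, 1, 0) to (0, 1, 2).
-10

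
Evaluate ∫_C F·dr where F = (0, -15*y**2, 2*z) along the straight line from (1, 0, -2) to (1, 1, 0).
-9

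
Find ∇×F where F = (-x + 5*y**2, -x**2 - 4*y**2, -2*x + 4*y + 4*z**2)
(4, 2, -2*x - 10*y)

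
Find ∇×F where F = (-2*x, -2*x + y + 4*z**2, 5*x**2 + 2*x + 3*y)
(3 - 8*z, -10*x - 2, -2)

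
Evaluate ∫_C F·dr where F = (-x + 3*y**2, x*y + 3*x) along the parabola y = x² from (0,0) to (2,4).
46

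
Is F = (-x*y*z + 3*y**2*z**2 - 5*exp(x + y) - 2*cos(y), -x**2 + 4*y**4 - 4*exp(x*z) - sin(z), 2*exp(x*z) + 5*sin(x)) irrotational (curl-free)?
No, ∇×F = (4*x*exp(x*z) + cos(z), -x*y + 6*y**2*z - 2*z*exp(x*z) - 5*cos(x), x*z - 2*x - 6*y*z**2 - 4*z*exp(x*z) + 5*exp(x + y) - 2*sin(y))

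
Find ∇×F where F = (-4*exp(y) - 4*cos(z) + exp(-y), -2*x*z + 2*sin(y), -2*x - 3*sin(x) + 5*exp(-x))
(2*x, 4*sin(z) + 3*cos(x) + 2 + 5*exp(-x), -2*z + 4*exp(y) + exp(-y))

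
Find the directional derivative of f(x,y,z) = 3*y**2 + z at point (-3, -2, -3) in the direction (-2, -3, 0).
36*sqrt(13)/13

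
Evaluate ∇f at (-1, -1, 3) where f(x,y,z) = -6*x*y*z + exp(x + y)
(exp(-2) + 18, exp(-2) + 18, -6)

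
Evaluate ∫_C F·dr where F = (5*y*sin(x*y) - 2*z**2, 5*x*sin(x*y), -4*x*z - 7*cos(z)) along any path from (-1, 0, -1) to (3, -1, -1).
-3 - 5*cos(3)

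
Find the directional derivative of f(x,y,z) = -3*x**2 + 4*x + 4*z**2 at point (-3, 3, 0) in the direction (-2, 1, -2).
-44/3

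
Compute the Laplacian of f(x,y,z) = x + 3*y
0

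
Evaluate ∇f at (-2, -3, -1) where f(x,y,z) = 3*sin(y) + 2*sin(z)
(0, 3*cos(3), 2*cos(1))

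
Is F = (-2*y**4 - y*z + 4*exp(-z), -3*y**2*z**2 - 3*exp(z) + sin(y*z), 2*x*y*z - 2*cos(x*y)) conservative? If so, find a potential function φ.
No, ∇×F = (2*x*z + 2*x*sin(x*y) + 6*y**2*z - y*cos(y*z) + 3*exp(z), -2*y*z - 2*y*sin(x*y) - y - 4*exp(-z), 8*y**3 + z) ≠ 0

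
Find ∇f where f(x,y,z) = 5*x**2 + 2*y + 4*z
(10*x, 2, 4)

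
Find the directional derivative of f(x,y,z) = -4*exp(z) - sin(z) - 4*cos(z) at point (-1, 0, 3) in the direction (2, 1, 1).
sqrt(6)*(-4*exp(3) + 4*sin(3) - cos(3))/6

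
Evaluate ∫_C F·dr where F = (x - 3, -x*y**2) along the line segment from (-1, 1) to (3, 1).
-8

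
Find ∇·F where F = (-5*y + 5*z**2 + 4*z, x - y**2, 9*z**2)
-2*y + 18*z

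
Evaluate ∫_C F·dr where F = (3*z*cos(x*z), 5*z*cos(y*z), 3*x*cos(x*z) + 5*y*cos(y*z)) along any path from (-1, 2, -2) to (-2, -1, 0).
5*sin(4) - 3*sin(2)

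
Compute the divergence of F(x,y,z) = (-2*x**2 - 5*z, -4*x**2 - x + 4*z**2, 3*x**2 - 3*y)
-4*x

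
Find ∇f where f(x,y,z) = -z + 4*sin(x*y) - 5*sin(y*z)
(4*y*cos(x*y), 4*x*cos(x*y) - 5*z*cos(y*z), -5*y*cos(y*z) - 1)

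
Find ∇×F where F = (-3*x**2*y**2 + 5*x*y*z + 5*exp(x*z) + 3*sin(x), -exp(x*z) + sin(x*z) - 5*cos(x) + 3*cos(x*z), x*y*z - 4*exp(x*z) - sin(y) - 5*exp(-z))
(x*z + x*exp(x*z) + 3*x*sin(x*z) - x*cos(x*z) - cos(y), 5*x*y + 5*x*exp(x*z) - y*z + 4*z*exp(x*z), 6*x**2*y - 5*x*z - z*exp(x*z) - 3*z*sin(x*z) + z*cos(x*z) + 5*sin(x))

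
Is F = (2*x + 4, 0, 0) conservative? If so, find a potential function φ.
Yes, F is conservative. φ = x*(x + 4)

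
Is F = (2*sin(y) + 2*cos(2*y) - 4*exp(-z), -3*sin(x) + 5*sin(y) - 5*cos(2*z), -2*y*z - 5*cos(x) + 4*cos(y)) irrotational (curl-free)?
No, ∇×F = (-2*z - 4*sin(y) - 10*sin(2*z), -5*sin(x) + 4*exp(-z), 4*sin(2*y) - 3*cos(x) - 2*cos(y))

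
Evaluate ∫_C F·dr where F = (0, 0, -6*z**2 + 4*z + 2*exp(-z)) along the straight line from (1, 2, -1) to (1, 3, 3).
-40 - 2*exp(-3) + 2*E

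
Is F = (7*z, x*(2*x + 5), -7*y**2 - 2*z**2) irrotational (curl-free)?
No, ∇×F = (-14*y, 7, 4*x + 5)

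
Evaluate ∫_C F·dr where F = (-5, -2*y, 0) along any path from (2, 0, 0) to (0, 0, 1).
10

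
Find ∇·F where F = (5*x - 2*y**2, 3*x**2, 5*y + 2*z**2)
4*z + 5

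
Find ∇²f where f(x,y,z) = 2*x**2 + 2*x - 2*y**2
0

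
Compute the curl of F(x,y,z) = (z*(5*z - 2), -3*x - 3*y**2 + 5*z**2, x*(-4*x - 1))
(-10*z, 8*x + 10*z - 1, -3)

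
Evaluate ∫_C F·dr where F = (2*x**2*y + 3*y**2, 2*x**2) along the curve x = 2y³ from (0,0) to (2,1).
334/35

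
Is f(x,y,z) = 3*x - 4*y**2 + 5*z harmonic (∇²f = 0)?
No, ∇²f = -8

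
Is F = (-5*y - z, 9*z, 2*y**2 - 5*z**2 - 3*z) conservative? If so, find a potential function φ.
No, ∇×F = (4*y - 9, -1, 5) ≠ 0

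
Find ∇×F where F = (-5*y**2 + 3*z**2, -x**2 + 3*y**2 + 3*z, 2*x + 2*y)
(-1, 6*z - 2, -2*x + 10*y)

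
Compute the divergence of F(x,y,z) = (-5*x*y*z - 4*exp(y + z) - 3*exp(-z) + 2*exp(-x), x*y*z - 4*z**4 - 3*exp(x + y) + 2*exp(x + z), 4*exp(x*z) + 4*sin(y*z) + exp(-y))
x*z + 4*x*exp(x*z) - 5*y*z + 4*y*cos(y*z) - 3*exp(x + y) - 2*exp(-x)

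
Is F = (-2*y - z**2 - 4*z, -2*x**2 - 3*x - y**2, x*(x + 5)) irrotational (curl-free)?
No, ∇×F = (0, -2*x - 2*z - 9, -4*x - 1)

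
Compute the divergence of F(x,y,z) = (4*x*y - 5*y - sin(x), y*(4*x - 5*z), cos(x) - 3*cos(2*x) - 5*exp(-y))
4*x + 4*y - 5*z - cos(x)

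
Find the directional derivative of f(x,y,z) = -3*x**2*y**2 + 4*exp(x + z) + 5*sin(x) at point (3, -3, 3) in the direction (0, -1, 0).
-162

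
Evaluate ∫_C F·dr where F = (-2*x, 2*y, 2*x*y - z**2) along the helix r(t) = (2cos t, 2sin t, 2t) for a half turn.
-8*pi**3/3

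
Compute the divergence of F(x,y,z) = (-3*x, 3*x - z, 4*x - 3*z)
-6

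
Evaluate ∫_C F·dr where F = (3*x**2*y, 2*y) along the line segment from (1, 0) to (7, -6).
-1422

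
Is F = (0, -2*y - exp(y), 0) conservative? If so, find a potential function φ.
Yes, F is conservative. φ = -y**2 - exp(y)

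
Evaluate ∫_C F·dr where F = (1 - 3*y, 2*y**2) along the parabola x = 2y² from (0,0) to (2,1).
-4/3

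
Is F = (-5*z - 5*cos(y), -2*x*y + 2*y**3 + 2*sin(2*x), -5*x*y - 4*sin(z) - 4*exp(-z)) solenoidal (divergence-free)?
No, ∇·F = -2*x + 6*y**2 - 4*cos(z) + 4*exp(-z)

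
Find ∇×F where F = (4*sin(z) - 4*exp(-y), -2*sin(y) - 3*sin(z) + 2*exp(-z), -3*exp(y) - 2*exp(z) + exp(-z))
(-3*exp(y) + 3*cos(z) + 2*exp(-z), 4*cos(z), -4*exp(-y))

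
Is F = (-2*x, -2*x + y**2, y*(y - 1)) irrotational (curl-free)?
No, ∇×F = (2*y - 1, 0, -2)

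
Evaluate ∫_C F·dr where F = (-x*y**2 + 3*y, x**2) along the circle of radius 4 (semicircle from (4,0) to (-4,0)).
-24*pi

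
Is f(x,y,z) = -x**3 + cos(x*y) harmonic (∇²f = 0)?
No, ∇²f = -x**2*cos(x*y) - 6*x - y**2*cos(x*y)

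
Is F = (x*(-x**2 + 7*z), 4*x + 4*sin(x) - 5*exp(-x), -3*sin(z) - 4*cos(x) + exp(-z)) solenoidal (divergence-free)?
No, ∇·F = -3*x**2 + 7*z - 3*cos(z) - exp(-z)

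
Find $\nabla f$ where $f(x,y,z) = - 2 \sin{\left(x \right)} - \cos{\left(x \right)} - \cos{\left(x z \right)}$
(z*sin(x*z) + sin(x) - 2*cos(x), 0, x*sin(x*z))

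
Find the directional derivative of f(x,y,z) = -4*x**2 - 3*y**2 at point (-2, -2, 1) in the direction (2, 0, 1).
32*sqrt(5)/5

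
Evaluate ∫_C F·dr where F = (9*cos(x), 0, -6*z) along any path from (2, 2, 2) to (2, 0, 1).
9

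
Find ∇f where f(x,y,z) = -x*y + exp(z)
(-y, -x, exp(z))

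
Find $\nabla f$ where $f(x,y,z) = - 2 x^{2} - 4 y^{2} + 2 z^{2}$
(-4*x, -8*y, 4*z)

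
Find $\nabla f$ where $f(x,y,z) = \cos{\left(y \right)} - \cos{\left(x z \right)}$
(z*sin(x*z), -sin(y), x*sin(x*z))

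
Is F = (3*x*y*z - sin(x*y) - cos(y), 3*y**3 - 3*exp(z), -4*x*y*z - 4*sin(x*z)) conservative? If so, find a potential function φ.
No, ∇×F = (-4*x*z + 3*exp(z), 3*x*y + 4*y*z + 4*z*cos(x*z), -3*x*z + x*cos(x*y) - sin(y)) ≠ 0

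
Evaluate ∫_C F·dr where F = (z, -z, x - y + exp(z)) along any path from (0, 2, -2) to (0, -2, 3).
-exp(-2) + 2 + exp(3)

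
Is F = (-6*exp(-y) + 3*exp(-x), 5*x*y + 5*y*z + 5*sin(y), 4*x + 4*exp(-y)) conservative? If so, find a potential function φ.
No, ∇×F = (-5*y - 4*exp(-y), -4, 5*y - 6*exp(-y)) ≠ 0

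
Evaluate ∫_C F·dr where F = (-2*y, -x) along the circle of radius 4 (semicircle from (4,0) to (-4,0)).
8*pi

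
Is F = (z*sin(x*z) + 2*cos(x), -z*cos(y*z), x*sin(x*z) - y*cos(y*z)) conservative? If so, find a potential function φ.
Yes, F is conservative. φ = 2*sin(x) - sin(y*z) - cos(x*z)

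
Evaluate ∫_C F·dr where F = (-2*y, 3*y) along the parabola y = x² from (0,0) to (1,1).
5/6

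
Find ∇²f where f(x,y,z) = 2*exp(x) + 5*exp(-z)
2*exp(x) + 5*exp(-z)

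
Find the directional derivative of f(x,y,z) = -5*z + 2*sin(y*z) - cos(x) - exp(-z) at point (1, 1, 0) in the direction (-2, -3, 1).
-sqrt(14)*(sin(1) + 1)/7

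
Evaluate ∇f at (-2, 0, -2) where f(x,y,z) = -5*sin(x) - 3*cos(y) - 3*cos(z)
(-5*cos(2), 0, -3*sin(2))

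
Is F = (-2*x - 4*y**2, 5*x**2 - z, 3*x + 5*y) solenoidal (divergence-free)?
No, ∇·F = -2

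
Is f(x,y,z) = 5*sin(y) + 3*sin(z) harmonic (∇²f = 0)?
No, ∇²f = -5*sin(y) - 3*sin(z)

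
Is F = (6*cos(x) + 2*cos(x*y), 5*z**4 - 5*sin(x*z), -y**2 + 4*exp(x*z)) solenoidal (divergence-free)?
No, ∇·F = 4*x*exp(x*z) - 2*y*sin(x*y) - 6*sin(x)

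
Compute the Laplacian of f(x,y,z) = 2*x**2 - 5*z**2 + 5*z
-6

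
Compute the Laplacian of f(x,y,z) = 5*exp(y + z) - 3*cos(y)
10*exp(y + z) + 3*cos(y)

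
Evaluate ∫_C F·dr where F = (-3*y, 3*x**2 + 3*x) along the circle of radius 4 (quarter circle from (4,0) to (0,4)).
24*pi + 128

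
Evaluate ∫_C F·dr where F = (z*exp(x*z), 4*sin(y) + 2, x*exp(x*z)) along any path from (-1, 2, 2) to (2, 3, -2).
4*cos(2) - exp(-2) + exp(-4) + 2 - 4*cos(3)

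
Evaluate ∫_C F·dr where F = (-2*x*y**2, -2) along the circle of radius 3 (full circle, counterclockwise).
0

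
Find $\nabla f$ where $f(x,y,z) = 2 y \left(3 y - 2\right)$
(0, 12*y - 4, 0)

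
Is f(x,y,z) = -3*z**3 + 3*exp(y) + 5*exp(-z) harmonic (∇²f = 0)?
No, ∇²f = -18*z + 3*exp(y) + 5*exp(-z)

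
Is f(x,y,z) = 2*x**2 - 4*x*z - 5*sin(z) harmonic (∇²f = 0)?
No, ∇²f = 5*sin(z) + 4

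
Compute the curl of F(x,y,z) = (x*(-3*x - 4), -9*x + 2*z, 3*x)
(-2, -3, -9)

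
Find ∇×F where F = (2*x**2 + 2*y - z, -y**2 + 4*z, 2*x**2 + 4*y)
(0, -4*x - 1, -2)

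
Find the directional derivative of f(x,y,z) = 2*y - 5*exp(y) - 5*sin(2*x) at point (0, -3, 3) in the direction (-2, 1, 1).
sqrt(6)*(-5 + 22*exp(3))*exp(-3)/6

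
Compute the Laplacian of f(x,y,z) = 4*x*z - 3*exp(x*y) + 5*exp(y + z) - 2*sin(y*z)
-3*x**2*exp(x*y) - 3*y**2*exp(x*y) + 2*y**2*sin(y*z) + 2*z**2*sin(y*z) + 10*exp(y + z)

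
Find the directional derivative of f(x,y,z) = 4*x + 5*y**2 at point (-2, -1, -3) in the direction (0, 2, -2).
-5*sqrt(2)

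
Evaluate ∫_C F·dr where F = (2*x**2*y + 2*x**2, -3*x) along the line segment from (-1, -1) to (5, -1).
0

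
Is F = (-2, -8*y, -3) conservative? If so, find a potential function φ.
Yes, F is conservative. φ = -2*x - 4*y**2 - 3*z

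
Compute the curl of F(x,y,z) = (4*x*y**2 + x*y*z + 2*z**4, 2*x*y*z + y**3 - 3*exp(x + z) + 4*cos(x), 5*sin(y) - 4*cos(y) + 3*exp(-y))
(-2*x*y + 3*exp(x + z) + 4*sin(y) + 5*cos(y) - 3*exp(-y), x*y + 8*z**3, -8*x*y - x*z + 2*y*z - 3*exp(x + z) - 4*sin(x))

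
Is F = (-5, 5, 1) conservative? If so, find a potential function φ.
Yes, F is conservative. φ = -5*x + 5*y + z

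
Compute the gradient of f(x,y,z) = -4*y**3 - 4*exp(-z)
(0, -12*y**2, 4*exp(-z))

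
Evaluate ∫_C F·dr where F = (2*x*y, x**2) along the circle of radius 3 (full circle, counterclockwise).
0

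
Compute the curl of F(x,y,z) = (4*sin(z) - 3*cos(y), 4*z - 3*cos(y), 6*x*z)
(-4, -6*z + 4*cos(z), -3*sin(y))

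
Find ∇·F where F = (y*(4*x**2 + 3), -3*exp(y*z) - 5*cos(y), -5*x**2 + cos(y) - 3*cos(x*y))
8*x*y - 3*z*exp(y*z) + 5*sin(y)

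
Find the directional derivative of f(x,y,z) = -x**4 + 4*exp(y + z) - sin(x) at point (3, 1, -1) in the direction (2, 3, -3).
-sqrt(22)*(cos(3) + 108)/11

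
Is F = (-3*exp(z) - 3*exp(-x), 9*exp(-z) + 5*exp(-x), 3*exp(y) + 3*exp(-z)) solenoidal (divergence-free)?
No, ∇·F = -3*exp(-z) + 3*exp(-x)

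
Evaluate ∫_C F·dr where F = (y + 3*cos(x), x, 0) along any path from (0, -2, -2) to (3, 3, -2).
3*sin(3) + 9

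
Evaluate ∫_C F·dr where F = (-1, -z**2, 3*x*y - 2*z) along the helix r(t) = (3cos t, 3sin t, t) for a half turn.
-pi**2 + 6 + 6*pi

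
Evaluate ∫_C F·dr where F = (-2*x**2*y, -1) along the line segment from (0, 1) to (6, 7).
-798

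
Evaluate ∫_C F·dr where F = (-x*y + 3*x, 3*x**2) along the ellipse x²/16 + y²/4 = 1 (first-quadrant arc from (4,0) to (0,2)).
152/3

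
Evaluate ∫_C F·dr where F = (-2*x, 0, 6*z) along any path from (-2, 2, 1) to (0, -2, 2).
13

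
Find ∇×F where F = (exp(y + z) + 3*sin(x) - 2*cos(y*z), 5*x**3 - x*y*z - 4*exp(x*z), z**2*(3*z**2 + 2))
(x*(y + 4*exp(x*z)), 2*y*sin(y*z) + exp(y + z), 15*x**2 - y*z - 4*z*exp(x*z) - 2*z*sin(y*z) - exp(y + z))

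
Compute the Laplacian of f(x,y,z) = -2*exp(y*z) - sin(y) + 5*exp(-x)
-2*y**2*exp(y*z) - 2*z**2*exp(y*z) + sin(y) + 5*exp(-x)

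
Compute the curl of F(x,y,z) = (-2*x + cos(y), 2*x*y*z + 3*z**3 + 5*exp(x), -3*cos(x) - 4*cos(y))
(-2*x*y - 9*z**2 + 4*sin(y), -3*sin(x), 2*y*z + 5*exp(x) + sin(y))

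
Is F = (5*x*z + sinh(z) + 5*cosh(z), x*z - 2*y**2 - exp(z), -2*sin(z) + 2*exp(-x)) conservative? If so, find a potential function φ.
No, ∇×F = (-x + exp(z), 5*x + 5*sinh(z) + cosh(z) + 2*exp(-x), z) ≠ 0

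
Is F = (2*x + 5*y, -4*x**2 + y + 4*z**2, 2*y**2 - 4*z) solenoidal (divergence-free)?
No, ∇·F = -1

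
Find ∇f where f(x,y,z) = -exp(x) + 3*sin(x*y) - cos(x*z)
(3*y*cos(x*y) + z*sin(x*z) - exp(x), 3*x*cos(x*y), x*sin(x*z))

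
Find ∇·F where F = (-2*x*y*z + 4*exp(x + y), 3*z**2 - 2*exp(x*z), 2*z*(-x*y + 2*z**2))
-2*x*y - 2*y*z + 12*z**2 + 4*exp(x + y)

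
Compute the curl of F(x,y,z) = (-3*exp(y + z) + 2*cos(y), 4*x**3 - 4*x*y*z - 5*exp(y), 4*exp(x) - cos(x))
(4*x*y, -4*exp(x) - 3*exp(y + z) - sin(x), 12*x**2 - 4*y*z + 3*exp(y + z) + 2*sin(y))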